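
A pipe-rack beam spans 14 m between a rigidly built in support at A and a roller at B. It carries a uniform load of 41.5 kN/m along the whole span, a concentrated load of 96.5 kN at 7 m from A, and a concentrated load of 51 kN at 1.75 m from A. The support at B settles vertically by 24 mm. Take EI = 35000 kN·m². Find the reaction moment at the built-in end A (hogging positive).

Release the roller at B. Primary structure: cantilever fixed at A.
Free-end deflection of the primary structure under the applied loading (downward +):
  UDL 41.5: wL⁴/(8EI) = 199283/EI
  point load 96.5 at a = 7: Pa²(3L − a)/(6EI) = 27583/EI
  point load 51 at a = 1.75: Pa²(3L − a)/(6EI) = 1048/EI
  δ_0 = 227914/EI
Flexibility coefficient — unit upward force at B: δ_{BB} = L³/(3EI) = 914.7/EI.
With EI = 35000 kN·m²: δ_0 = 6.5118 m and δ_{BB} = 0.026133 m/kN.
Compatibility — the beam at B must follow the support down by 0.024 m: δ_0 − R_B·δ_{BB} = 0.024, so R_B = (6.5118 − 0.024)/0.026133 = 248.3 kN.
Moment equilibrium about A: M_A = Σ(load moments about A) − R_B·L = 4832 − 248.3×14 = 1356 kN·m.

M_A = 1356 kN·m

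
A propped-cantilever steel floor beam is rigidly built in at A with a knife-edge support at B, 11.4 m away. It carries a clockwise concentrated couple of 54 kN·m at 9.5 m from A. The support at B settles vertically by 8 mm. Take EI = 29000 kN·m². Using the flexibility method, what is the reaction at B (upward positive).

R_B = 6.438 kN

Take the reaction at B as the redundant and release it; the primary structure is a cantilever fixed at A.
Free-end deflection of the primary structure under the applied loading (downward +):
  clockwise couple 54 at a = 9.5: M₀a(2L − a)/(2EI) = 3411/EI
Tip deflection under a unit load at B: L³/(3EI) = 493.8/EI.
With EI = 29000 kN·m²: δ_0 = 0.11764 m and δ_{BB} = 0.017029 m/kN.
Compatibility — the beam at B must follow the support down by 0.008 m: δ_0 − R_B·δ_{BB} = 0.008, so R_B = (0.11764 − 0.008)/0.017029 = 6.438 kN.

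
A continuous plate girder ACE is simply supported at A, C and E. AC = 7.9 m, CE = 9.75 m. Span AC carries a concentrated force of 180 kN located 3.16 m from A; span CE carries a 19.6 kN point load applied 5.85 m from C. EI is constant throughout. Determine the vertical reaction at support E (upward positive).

Insert a hinge at C; M_C is the redundant, and each span becomes simply supported.
Discontinuity in slope at C on the released structure — sum the simple-span end rotations:
  span AC: point load 180 at a = 3.16: Pab(L + a)/(6LEI) = 629.1/EI
  span CE: point load 19.6 at a = 5.85: Pab(L + b)/(6LEI) = 104.3/EI
  relative rotation θ_0 = (629.1 + 104.3)/EI = 733.4/EI
A unit hogging moment at C produces rotation L₁/(3EI) + L₂/(3EI) = 5.883/EI.
Compatibility: M_C·(L₁+L₂)/(3EI) = θ_0, giving M_C = 124.7 kN·m (hogging).
Span CE, ΣM about E: R_C^{CE}·9.75 = 76.44 + 124.7, so R_C^{CE} = 20.63 kN and R_E = 19.6 − 20.63 = -1.026 kN.

R_E = -1.026 kN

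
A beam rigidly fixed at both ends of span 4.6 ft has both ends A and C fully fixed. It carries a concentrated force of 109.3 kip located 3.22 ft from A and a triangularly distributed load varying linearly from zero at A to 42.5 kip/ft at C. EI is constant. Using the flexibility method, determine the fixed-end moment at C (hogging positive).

M_C = 118.9 kip·ft

Release both end moments; the primary structure is a simply-supported span AC with redundants M_A and M_C.
Simple-span end rotations at A and C under the given loads:
  at A: point load 109.3 at a = 3.22: Pab(L + b)/(6LEI) = 105.2/EI
  at C: point load 109.3 at a = 3.22: Pab(L + a)/(6LEI) = 137.6/EI
  at A: triangular load, peak 42.5: 7w₀L³/(360EI) = 80.44/EI
  at C: triangular load, peak 42.5: w₀L³/(45EI) = 91.93/EI
  θ_A0 = 185.7/EI,  θ_C0 = 229.5/EI
Flexibility coefficients: a unit moment at one end gives L/(3EI) there and L/(6EI) at the far end, so f₁₁ = f₂₂ = 1.533/EI and f₁₂ = f₂₁ = 0.7667/EI.
Compatibility — zero rotation at each built-in end:
  1.533 M_A + 0.7667 M_C = 185.7
  0.7667 M_A + 1.533 M_C = 229.5
Solving the pair gives M_A = 61.65 kip·ft and M_C = 118.9 kip·ft (hogging).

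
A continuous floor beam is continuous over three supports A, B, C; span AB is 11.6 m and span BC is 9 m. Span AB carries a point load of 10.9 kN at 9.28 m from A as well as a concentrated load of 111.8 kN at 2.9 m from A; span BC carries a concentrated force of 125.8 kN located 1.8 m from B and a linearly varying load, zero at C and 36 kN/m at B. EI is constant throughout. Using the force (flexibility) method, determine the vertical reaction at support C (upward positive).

R_C = 51.16 kN

Insert a hinge at B; M_B is the redundant, and each span becomes simply supported.
End slopes at the hinge B, treating each span as simply supported:
  span AB: point load 10.9 at a = 9.28: Pab(L + a)/(6LEI) = 70.4/EI
  span AB: point load 111.8 at a = 2.9: Pab(L + a)/(6LEI) = 587.6/EI
  span BC: point load 125.8 at a = 1.8: Pab(L + b)/(6LEI) = 489.1/EI
  span BC: triangular load, peak 36: w₀L³/(45EI) = 583.2/EI
  relative rotation θ_0 = (658.1 + 1072)/EI = 1730/EI
A unit hogging moment at B produces rotation L₁/(3EI) + L₂/(3EI) = 6.867/EI.
Slope continuity at B: θ_0 = M_B·6.867/EI, so M_B = 1730/6.867 = 252 kN·m (hogging).
Span BC, ΣM about C: R_B^{BC}·9 = 1878 + 252, so R_B^{BC} = 236.6 kN and R_C = 287.8 − 236.6 = 51.16 kN.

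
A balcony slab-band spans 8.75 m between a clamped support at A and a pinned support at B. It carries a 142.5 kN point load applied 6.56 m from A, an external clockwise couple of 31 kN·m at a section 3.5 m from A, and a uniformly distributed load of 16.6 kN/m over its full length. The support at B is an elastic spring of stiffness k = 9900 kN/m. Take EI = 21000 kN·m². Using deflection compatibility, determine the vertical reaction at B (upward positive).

R_B = 146.6 kN

Choose R_B as the redundant. The primary structure is the cantilever fixed at A.
Deflection at B on the released cantilever, summing each load's contribution:
  point load 142.5 at a = 6.56: Pa²(3L − a)/(6EI) = 20124/EI
  clockwise couple 31 at a = 3.5: M₀a(2L − a)/(2EI) = 759.5/EI
  UDL 16.6: wL⁴/(8EI) = 12163/EI
  δ_0 = 33047/EI
Flexibility coefficient — unit upward force at B: δ_{BB} = L³/(3EI) = 223.3/EI.
With EI = 21000 kN·m²: δ_0 = 1.5737 m and δ_{BB} = 0.010634 m/kN.
Compatibility — the spring shortens by R_B/k under the reaction it provides: δ_0 − R_B·δ_{BB} = R_B/k. With 1/k = 0.000101 m/kN, R_B = δ_0 / (δ_{BB} + 1/k) = 1.5737 / (0.010634 + 0.000101) = 146.6 kN.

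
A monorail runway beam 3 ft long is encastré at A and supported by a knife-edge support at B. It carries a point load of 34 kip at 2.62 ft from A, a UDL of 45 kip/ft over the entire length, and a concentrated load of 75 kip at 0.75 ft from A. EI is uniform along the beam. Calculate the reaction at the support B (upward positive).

R_B = 84.64 kip

Remove the prop at B; the released (primary) structure is a cantilever built in at A.
Primary-structure tip deflection at B by superposition:
  point load 34 at a = 2.62: Pa²(3L − a)/(6EI) = 248.2/EI
  UDL 45: wL⁴/(8EI) = 455.6/EI
  point load 75 at a = 0.75: Pa²(3L − a)/(6EI) = 58.01/EI
  δ_0 = 761.8/EI
Flexibility coefficient — unit upward force at B: δ_{BB} = L³/(3EI) = 9/EI.
The prop prevents deflection at B: R_B = δ_0/δ_{BB} = 761.8/9 = 84.64 kip.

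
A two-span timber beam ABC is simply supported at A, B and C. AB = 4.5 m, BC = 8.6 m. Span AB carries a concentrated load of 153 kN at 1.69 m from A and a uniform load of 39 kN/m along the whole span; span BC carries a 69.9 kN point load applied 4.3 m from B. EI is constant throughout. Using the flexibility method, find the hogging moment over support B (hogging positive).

Insert a hinge at B; M_B is the redundant, and each span becomes simply supported.
End slopes at the hinge B, treating each span as simply supported:
  span AB: point load 153 at a = 1.69: Pab(L + a)/(6LEI) = 166.6/EI
  span AB: UDL 39: wL³/(24EI) = 148.1/EI
  span BC: point load 69.9 at a = 4.3: Pab(L + b)/(6LEI) = 323.1/EI
  relative rotation θ_0 = (314.7 + 323.1)/EI = 637.8/EI
A unit hogging moment at B produces rotation L₁/(3EI) + L₂/(3EI) = 4.367/EI.
Compatibility: M_B·(L₁+L₂)/(3EI) = θ_0, giving M_B = 146.1 kN·m (hogging).

M_B = 146.1 kN·m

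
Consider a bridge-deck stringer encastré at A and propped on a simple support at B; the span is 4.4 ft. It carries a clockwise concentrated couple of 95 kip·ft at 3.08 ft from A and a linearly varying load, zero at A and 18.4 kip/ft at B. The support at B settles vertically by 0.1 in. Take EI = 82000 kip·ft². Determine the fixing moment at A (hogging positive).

Choose R_B as the redundant. The primary structure is the cantilever fixed at A.
Deflection at B on the released cantilever, summing each load's contribution:
  clockwise couple 95 at a = 3.08: M₀a(2L − a)/(2EI) = 836.8/EI
  triangular load, peak 18.4 at the free end: 11w₀L⁴/(120EI) = 632.2/EI
  δ_0 = 1469/EI
Flexibility coefficient — unit upward force at B: δ_{BB} = L³/(3EI) = 28.39/EI.
With EI = 82000 kip·ft²: δ_0 = 0.017915 ft and δ_{BB} = 0.000346 ft/kip.
Compatibility — the beam at B must follow the support down by 0.008333 ft: δ_0 − R_B·δ_{BB} = 0.008333, so R_B = (0.017915 − 0.008333)/0.000346 = 27.67 kip.
Moment equilibrium about A: M_A = Σ(load moments about A) − R_B·L = 213.7 − 27.67×4.4 = 91.99 kip·ft.

M_A = 91.99 kip·ft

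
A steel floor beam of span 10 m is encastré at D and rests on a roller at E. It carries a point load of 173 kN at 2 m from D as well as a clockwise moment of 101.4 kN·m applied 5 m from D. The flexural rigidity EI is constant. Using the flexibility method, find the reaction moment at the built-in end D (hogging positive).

Take the reaction at E as the redundant and release it; the primary structure is a cantilever fixed at D.
Free-end deflection of the primary structure under the applied loading (downward +):
  point load 173 at a = 2: Pa²(3L − a)/(6EI) = 3229/EI
  clockwise couple 101.4 at a = 5: M₀a(2L − a)/(2EI) = 3802/EI
  δ_0 = 7032/EI
Flexibility coefficient — unit upward force at E: δ_{EE} = L³/(3EI) = 333.3/EI.
Compatibility at E: δ_0 − R_E·δ_{EE} = 0, so R_E = 7032/333.3 = 21.1 kN.
Moment equilibrium about D: M_D = Σ(load moments about D) − R_E·L = 447.4 − 21.1×10 = 236.4 kN·m.

M_D = 236.4 kN·m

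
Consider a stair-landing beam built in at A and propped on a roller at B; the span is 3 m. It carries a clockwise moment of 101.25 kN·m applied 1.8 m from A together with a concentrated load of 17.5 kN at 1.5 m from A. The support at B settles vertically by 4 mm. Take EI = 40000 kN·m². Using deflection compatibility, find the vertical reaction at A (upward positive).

Choose R_B as the redundant. The primary structure is the cantilever fixed at A.
Free-end deflection of the primary structure under the applied loading (downward +):
  clockwise couple 101.25 at a = 1.8: M₀a(2L − a)/(2EI) = 382.7/EI
  point load 17.5 at a = 1.5: Pa²(3L − a)/(6EI) = 49.22/EI
  δ_0 = 431.9/EI
Tip deflection under a unit load at B: L³/(3EI) = 9/EI.
With EI = 40000 kN·m²: δ_0 = 0.010799 m and δ_{BB} = 0.000225 m/kN.
Compatibility — the beam at B must follow the support down by 0.004 m: δ_0 − R_B·δ_{BB} = 0.004, so R_B = (0.010799 − 0.004)/0.000225 = 30.22 kN.
Vertical equilibrium: R_A = ΣP − R_B = 17.5 − 30.22 = -12.72 kN.

R_A = -12.72 kN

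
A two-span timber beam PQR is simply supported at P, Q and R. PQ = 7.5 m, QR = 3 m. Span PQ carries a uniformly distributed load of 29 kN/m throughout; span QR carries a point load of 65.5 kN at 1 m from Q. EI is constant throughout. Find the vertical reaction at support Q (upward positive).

Release continuity at Q by inserting a hinge; the redundant is the internal moment M_Q. The primary structure is two simply-supported spans PQ and QR.
Rotations at Q on the released spans (each span's end-slope, ×1/EI):
  span PQ: UDL 29: wL³/(24EI) = 509.8/EI
  span QR: point load 65.5 at a = 1: Pab(L + b)/(6LEI) = 36.39/EI
  relative rotation θ_0 = (509.8 + 36.39)/EI = 546.2/EI
A unit hogging moment at Q produces rotation L₁/(3EI) + L₂/(3EI) = 3.5/EI.
Slope continuity at Q: θ_0 = M_Q·3.5/EI, so M_Q = 546.2/3.5 = 156 kN·m (hogging).
Span PQ, ΣM about P with M_Q applied at Q: R_Q^{PQ}·7.5 = 815.6 + 156, so R_Q^{PQ} = 129.6 kN and R_P = 217.5 − 129.6 = 87.94 kN.
Span QR, ΣM about R: R_Q^{QR}·3 = 131 + 156, so R_Q^{QR} = 95.68 kN and R_R = 65.5 − 95.68 = -30.18 kN.
R_Q = 129.6 + 95.68 = 225.2 kN.

R_Q = 225.2 kN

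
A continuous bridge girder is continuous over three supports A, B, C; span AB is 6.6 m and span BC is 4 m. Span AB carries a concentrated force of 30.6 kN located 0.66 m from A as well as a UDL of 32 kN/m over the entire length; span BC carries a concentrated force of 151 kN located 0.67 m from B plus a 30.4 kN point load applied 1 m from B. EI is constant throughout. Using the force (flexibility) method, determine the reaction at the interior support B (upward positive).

R_B = 317.9 kN

Insert a hinge at B; M_B is the redundant, and each span becomes simply supported.
Rotations at B on the released spans (each span's end-slope, ×1/EI):
  span AB: point load 30.6 at a = 0.66: Pab(L + a)/(6LEI) = 21.99/EI
  span AB: UDL 32: wL³/(24EI) = 383.3/EI
  span BC: point load 151 at a = 0.67: Pab(L + b)/(6LEI) = 102.9/EI
  span BC: point load 30.4 at a = 1: Pab(L + b)/(6LEI) = 26.6/EI
  relative rotation θ_0 = (405.3 + 129.5)/EI = 534.8/EI
A unit hogging moment at B produces rotation L₁/(3EI) + L₂/(3EI) = 3.533/EI.
Compatibility: M_B·(L₁+L₂)/(3EI) = θ_0, giving M_B = 151.4 kN·m (hogging).
Span AB, ΣM about A with M_B applied at B: R_B^{AB}·6.6 = 717.2 + 151.4, so R_B^{AB} = 131.6 kN and R_A = 241.8 − 131.6 = 110.2 kN.
Span BC, ΣM about C: R_B^{BC}·4 = 594 + 151.4, so R_B^{BC} = 186.3 kN and R_C = 181.4 − 186.3 = -4.948 kN.
R_B = 131.6 + 186.3 = 317.9 kN.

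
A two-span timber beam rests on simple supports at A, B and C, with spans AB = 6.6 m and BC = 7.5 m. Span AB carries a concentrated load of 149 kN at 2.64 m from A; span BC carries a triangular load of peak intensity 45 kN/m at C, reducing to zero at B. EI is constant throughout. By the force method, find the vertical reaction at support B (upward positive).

R_B = 160.3 kN

Release continuity at B by inserting a hinge; the redundant is the internal moment M_B. The primary structure is two simply-supported spans AB and BC.
End slopes at the hinge B, treating each span as simply supported:
  span AB: point load 149 at a = 2.64: Pab(L + a)/(6LEI) = 363.5/EI
  span BC: triangular load, peak 45: 7w₀L³/(360EI) = 369.1/EI
  relative rotation θ_0 = (363.5 + 369.1)/EI = 732.6/EI
A unit hogging moment at B produces rotation L₁/(3EI) + L₂/(3EI) = 4.7/EI.
Slope continuity at B: θ_0 = M_B·4.7/EI, so M_B = 732.6/4.7 = 155.9 kN·m (hogging).
Span AB, ΣM about A with M_B applied at B: R_B^{AB}·6.6 = 393.4 + 155.9, so R_B^{AB} = 83.22 kN and R_A = 149 − 83.22 = 65.78 kN.
Span BC, ΣM about C: R_B^{BC}·7.5 = 421.9 + 155.9, so R_B^{BC} = 77.03 kN and R_C = 168.8 − 77.03 = 91.72 kN.
R_B = 83.22 + 77.03 = 160.3 kN.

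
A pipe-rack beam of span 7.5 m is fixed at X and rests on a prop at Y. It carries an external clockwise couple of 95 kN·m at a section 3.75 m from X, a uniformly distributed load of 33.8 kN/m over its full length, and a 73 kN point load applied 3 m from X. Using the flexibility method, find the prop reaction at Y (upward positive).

R_Y = 124.5 kN

Remove the prop at Y; the released (primary) structure is a cantilever built in at X.
Deflection at Y on the released cantilever, summing each load's contribution:
  clockwise couple 95 at a = 3.75: M₀a(2L − a)/(2EI) = 2004/EI
  UDL 33.8: wL⁴/(8EI) = 13368/EI
  point load 73 at a = 3: Pa²(3L − a)/(6EI) = 2135/EI
  δ_0 = 17507/EI
Flexibility coefficient — unit upward force at Y: δ_{YY} = L³/(3EI) = 140.6/EI.
The prop prevents deflection at Y: R_Y = δ_0/δ_{YY} = 17507/140.6 = 124.5 kN.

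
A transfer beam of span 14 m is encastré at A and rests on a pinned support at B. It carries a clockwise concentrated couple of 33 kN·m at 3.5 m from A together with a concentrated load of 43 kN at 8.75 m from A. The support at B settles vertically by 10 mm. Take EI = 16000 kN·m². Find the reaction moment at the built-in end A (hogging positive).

Take the reaction at B as the redundant and release it; the primary structure is a cantilever fixed at A.
Deflection at B on the released cantilever, summing each load's contribution:
  clockwise couple 33 at a = 3.5: M₀a(2L − a)/(2EI) = 1415/EI
  point load 43 at a = 8.75: Pa²(3L − a)/(6EI) = 18244/EI
  δ_0 = 19659/EI
Flexibility coefficient — unit upward force at B: δ_{BB} = L³/(3EI) = 914.7/EI.
With EI = 16000 kN·m²: δ_0 = 1.2287 m and δ_{BB} = 0.057167 m/kN.
Compatibility — the beam at B must follow the support down by 0.01 m: δ_0 − R_B·δ_{BB} = 0.01, so R_B = (1.2287 − 0.01)/0.057167 = 21.32 kN.
Moment equilibrium about A: M_A = Σ(load moments about A) − R_B·L = 409.2 − 21.32×14 = 110.8 kN·m.

M_A = 110.8 kN·m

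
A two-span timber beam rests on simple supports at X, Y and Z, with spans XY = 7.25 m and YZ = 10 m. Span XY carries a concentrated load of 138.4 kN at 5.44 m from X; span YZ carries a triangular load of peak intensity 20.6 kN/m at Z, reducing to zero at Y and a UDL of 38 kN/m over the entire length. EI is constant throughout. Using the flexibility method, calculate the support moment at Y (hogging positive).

Release continuity at Y by inserting a hinge; the redundant is the internal moment M_Y. The primary structure is two simply-supported spans XY and YZ.
Rotations at Y on the released spans (each span's end-slope, ×1/EI):
  span XY: point load 138.4 at a = 5.44: Pab(L + a)/(6LEI) = 397.5/EI
  span YZ: triangular load, peak 20.6: 7w₀L³/(360EI) = 400.6/EI
  span YZ: UDL 38: wL³/(24EI) = 1583/EI
  relative rotation θ_0 = (397.5 + 1984)/EI = 2381/EI
A unit hogging moment at Y produces rotation L₁/(3EI) + L₂/(3EI) = 5.75/EI.
Slope continuity at Y: θ_0 = M_Y·5.75/EI, so M_Y = 2381/5.75 = 414.2 kN·m (hogging).

M_Y = 414.2 kN·m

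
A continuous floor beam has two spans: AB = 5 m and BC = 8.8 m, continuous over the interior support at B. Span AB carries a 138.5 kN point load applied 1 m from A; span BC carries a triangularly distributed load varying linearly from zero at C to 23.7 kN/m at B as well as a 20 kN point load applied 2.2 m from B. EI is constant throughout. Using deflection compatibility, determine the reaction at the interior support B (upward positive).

Insert a hinge at B; M_B is the redundant, and each span becomes simply supported.
Rotations at B on the released spans (each span's end-slope, ×1/EI):
  span AB: point load 138.5 at a = 1: Pab(L + a)/(6LEI) = 110.8/EI
  span BC: triangular load, peak 23.7: w₀L³/(45EI) = 358.9/EI
  span BC: point load 20 at a = 2.2: Pab(L + b)/(6LEI) = 84.7/EI
  relative rotation θ_0 = (110.8 + 443.6)/EI = 554.4/EI
A unit hogging moment at B produces rotation L₁/(3EI) + L₂/(3EI) = 4.6/EI.
Compatibility: M_B·(L₁+L₂)/(3EI) = θ_0, giving M_B = 120.5 kN·m (hogging).
Span AB, ΣM about A with M_B applied at B: R_B^{AB}·5 = 138.5 + 120.5, so R_B^{AB} = 51.8 kN and R_A = 138.5 − 51.8 = 86.7 kN.
Span BC, ΣM about C: R_B^{BC}·8.8 = 743.8 + 120.5, so R_B^{BC} = 98.22 kN and R_C = 124.3 − 98.22 = 26.06 kN.
R_B = 51.8 + 98.22 = 150 kN.

R_B = 150 kN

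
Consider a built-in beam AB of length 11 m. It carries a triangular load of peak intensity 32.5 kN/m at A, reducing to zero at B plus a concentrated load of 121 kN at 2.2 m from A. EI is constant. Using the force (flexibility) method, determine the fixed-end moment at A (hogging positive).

M_A = 367 kN·m

Release both end moments; the primary structure is a simply-supported span AB with redundants M_A and M_B.
End rotations of the released simple span under the applied load (×1/EI):
  at A: triangular load, peak 32.5: w₀L³/(45EI) = 961.3/EI
  at B: triangular load, peak 32.5: 7w₀L³/(360EI) = 841.1/EI
  at A: point load 121 at a = 2.2: Pab(L + b)/(6LEI) = 702.8/EI
  at B: point load 121 at a = 2.2: Pab(L + a)/(6LEI) = 468.5/EI
  θ_A0 = 1664/EI,  θ_B0 = 1310/EI
Flexibility coefficients: a unit moment at one end gives L/(3EI) there and L/(6EI) at the far end, so f₁₁ = f₂₂ = 3.667/EI and f₁₂ = f₂₁ = 1.833/EI.
Compatibility — zero rotation at each built-in end:
  3.667 M_A + 1.833 M_B = 1664
  1.833 M_A + 3.667 M_B = 1310
Solving the pair gives M_A = 367 kN·m and M_B = 173.7 kN·m (hogging).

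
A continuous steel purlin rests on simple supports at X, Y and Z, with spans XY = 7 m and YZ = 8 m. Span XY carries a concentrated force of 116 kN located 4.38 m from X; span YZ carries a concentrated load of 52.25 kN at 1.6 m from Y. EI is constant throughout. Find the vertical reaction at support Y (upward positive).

Insert a hinge at Y; M_Y is the redundant, and each span becomes simply supported.
End slopes at the hinge Y, treating each span as simply supported:
  span XY: point load 116 at a = 4.38: Pab(L + a)/(6LEI) = 360.7/EI
  span YZ: point load 52.25 at a = 1.6: Pab(L + b)/(6LEI) = 160.5/EI
  relative rotation θ_0 = (360.7 + 160.5)/EI = 521.2/EI
A unit hogging moment at Y produces rotation L₁/(3EI) + L₂/(3EI) = 5/EI.
Slope continuity at Y: θ_0 = M_Y·5/EI, so M_Y = 521.2/5 = 104.2 kN·m (hogging).
Span XY, ΣM about X with M_Y applied at Y: R_Y^{XY}·7 = 508.1 + 104.2, so R_Y^{XY} = 87.47 kN and R_X = 116 − 87.47 = 28.53 kN.
Span YZ, ΣM about Z: R_Y^{YZ}·8 = 334.4 + 104.2, so R_Y^{YZ} = 54.83 kN and R_Z = 52.25 − 54.83 = -2.58 kN.
R_Y = 87.47 + 54.83 = 142.3 kN.

R_Y = 142.3 kN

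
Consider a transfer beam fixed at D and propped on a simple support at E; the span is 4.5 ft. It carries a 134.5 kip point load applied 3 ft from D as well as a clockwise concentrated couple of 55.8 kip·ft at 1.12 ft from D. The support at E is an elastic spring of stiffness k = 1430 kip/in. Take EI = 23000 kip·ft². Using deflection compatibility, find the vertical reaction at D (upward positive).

R_D = 59.94 kip

Release the roller at E. Primary structure: cantilever fixed at D.
Downward deflection at the released point E due to the loads:
  point load 134.5 at a = 3: Pa²(3L − a)/(6EI) = 2118/EI
  clockwise couple 55.8 at a = 1.12: M₀a(2L − a)/(2EI) = 246.2/EI
  δ_0 = 2365/EI
Tip deflection under a unit load at E: L³/(3EI) = 30.38/EI.
With EI = 23000 kip·ft²: δ_0 = 0.10281 ft and δ_{EE} = 0.001321 ft/kip.
Compatibility — the spring shortens by R_E/k under the reaction it provides: δ_0 − R_E·δ_{EE} = R_E/k. With 1/k = 1/(1430×12) ft/kip = 0.000058 ft/kip, R_E = δ_0 / (δ_{EE} + 1/k) = 0.10281 / (0.001321 + 0.000058) = 74.56 kip.
Vertical equilibrium: R_D = ΣP − R_E = 134.5 − 74.56 = 59.94 kip.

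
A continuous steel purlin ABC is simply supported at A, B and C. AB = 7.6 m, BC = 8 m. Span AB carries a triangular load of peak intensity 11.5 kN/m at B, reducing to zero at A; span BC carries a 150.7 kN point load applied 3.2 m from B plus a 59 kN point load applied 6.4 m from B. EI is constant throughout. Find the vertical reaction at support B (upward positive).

R_B = 173.3 kN

Take M_B as the redundant. Released structure: two simple spans AB and BC with a hinge at B.
Rotations at B on the released spans (each span's end-slope, ×1/EI):
  span AB: triangular load, peak 11.5: w₀L³/(45EI) = 112.2/EI
  span BC: point load 150.7 at a = 3.2: Pab(L + b)/(6LEI) = 617.3/EI
  span BC: point load 59 at a = 6.4: Pab(L + b)/(6LEI) = 120.8/EI
  relative rotation θ_0 = (112.2 + 738.1)/EI = 850.3/EI
A unit hogging moment at B produces rotation L₁/(3EI) + L₂/(3EI) = 5.2/EI.
Slope continuity at B: θ_0 = M_B·5.2/EI, so M_B = 850.3/5.2 = 163.5 kN·m (hogging).
Span AB, ΣM about A with M_B applied at B: R_B^{AB}·7.6 = 221.4 + 163.5, so R_B^{AB} = 50.65 kN and R_A = 43.7 − 50.65 = -6.949 kN.
Span BC, ΣM about C: R_B^{BC}·8 = 817.8 + 163.5, so R_B^{BC} = 122.7 kN and R_C = 209.7 − 122.7 = 87.04 kN.
R_B = 50.65 + 122.7 = 173.3 kN.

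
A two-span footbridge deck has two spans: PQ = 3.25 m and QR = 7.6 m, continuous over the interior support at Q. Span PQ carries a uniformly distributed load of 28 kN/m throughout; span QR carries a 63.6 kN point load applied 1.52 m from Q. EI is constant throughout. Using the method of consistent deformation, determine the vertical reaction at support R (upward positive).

R_R = 4.848 kN

Insert a hinge at Q; M_Q is the redundant, and each span becomes simply supported.
Rotations at Q on the released spans (each span's end-slope, ×1/EI):
  span PQ: UDL 28: wL³/(24EI) = 40.05/EI
  span QR: point load 63.6 at a = 1.52: Pab(L + b)/(6LEI) = 176.3/EI
  relative rotation θ_0 = (40.05 + 176.3)/EI = 216.4/EI
A unit hogging moment at Q produces rotation L₁/(3EI) + L₂/(3EI) = 3.617/EI.
Compatibility: M_Q·(L₁+L₂)/(3EI) = θ_0, giving M_Q = 59.83 kN·m (hogging).
Span QR, ΣM about R: R_Q^{QR}·7.6 = 386.7 + 59.83, so R_Q^{QR} = 58.75 kN and R_R = 63.6 − 58.75 = 4.848 kN.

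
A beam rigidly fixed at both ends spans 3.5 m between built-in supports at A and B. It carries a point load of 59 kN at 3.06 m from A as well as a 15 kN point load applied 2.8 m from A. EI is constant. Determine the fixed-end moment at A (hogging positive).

M_A = 4.533 kN·m

Take the two fixed-end moments M_A, M_B as redundants; the released structure is the simple span AB.
Simple-span end rotations at A and B under the given loads:
  at A: point load 59 at a = 3.06: Pab(L + b)/(6LEI) = 14.9/EI
  at B: point load 59 at a = 3.06: Pab(L + a)/(6LEI) = 24.81/EI
  at A: point load 15 at a = 2.8: Pab(L + b)/(6LEI) = 5.88/EI
  at B: point load 15 at a = 2.8: Pab(L + a)/(6LEI) = 8.82/EI
  θ_A0 = 20.78/EI,  θ_B0 = 33.63/EI
Flexibility coefficients: a unit moment at one end gives L/(3EI) there and L/(6EI) at the far end, so f₁₁ = f₂₂ = 1.167/EI and f₁₂ = f₂₁ = 0.5833/EI.
Compatibility — zero rotation at each built-in end:
  1.167 M_A + 0.5833 M_B = 20.78
  0.5833 M_A + 1.167 M_B = 33.63
Solving the pair gives M_A = 4.533 kN·m and M_B = 26.56 kN·m (hogging).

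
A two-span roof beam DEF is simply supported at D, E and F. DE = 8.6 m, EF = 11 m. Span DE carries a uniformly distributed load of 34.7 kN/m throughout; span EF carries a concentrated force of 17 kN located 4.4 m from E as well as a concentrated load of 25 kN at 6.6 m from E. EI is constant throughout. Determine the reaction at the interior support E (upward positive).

R_E = 208.1 kN

Take M_E as the redundant. Released structure: two simple spans DE and EF with a hinge at E.
Rotations at E on the released spans (each span's end-slope, ×1/EI):
  span DE: UDL 34.7: wL³/(24EI) = 919.6/EI
  span EF: point load 17 at a = 4.4: Pab(L + b)/(6LEI) = 131.6/EI
  span EF: point load 25 at a = 6.6: Pab(L + b)/(6LEI) = 169.4/EI
  relative rotation θ_0 = (919.6 + 301)/EI = 1221/EI
A unit hogging moment at E produces rotation L₁/(3EI) + L₂/(3EI) = 6.533/EI.
Compatibility: M_E·(L₁+L₂)/(3EI) = θ_0, giving M_E = 186.8 kN·m (hogging).
Span DE, ΣM about D with M_E applied at E: R_E^{DE}·8.6 = 1283 + 186.8, so R_E^{DE} = 170.9 kN and R_D = 298.4 − 170.9 = 127.5 kN.
Span EF, ΣM about F: R_E^{EF}·11 = 222.2 + 186.8, so R_E^{EF} = 37.19 kN and R_F = 42 − 37.19 = 4.815 kN.
R_E = 170.9 + 37.19 = 208.1 kN.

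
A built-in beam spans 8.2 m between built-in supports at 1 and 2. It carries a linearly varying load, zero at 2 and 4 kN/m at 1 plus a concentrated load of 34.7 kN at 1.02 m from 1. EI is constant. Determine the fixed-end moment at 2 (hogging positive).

M_2 = 12.82 kN·m

Take the two fixed-end moments M_1, M_2 as redundants; the released structure is the simple span 12.
Simple-span end rotations at 1 and 2 under the given loads:
  at 1: triangular load, peak 4: w₀L³/(45EI) = 49.01/EI
  at 2: triangular load, peak 4: 7w₀L³/(360EI) = 42.88/EI
  at 1: point load 34.7 at a = 1.02: Pab(L + b)/(6LEI) = 79.44/EI
  at 2: point load 34.7 at a = 1.02: Pab(L + a)/(6LEI) = 47.62/EI
  θ_10 = 128.5/EI,  θ_20 = 90.51/EI
Flexibility coefficients: a unit moment at one end gives L/(3EI) there and L/(6EI) at the far end, so f₁₁ = f₂₂ = 2.733/EI and f₁₂ = f₂₁ = 1.367/EI.
Compatibility — zero rotation at each built-in end:
  2.733 M_1 + 1.367 M_2 = 128.5
  1.367 M_1 + 2.733 M_2 = 90.51
Solving the pair gives M_1 = 40.58 kN·m and M_2 = 12.82 kN·m (hogging).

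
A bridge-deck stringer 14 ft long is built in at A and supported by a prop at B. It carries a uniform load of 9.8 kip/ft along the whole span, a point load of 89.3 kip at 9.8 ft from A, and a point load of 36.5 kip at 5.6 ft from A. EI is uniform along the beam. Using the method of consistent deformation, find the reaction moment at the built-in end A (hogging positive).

Release the roller at B. Primary structure: cantilever fixed at A.
Free-end deflection of the primary structure under the applied loading (downward +):
  UDL 9.8: wL⁴/(8EI) = 47060/EI
  point load 89.3 at a = 9.8: Pa²(3L − a)/(6EI) = 46027/EI
  point load 36.5 at a = 5.6: Pa²(3L − a)/(6EI) = 6944/EI
  δ_0 = 100030/EI
Tip deflection under a unit load at B: L³/(3EI) = 914.7/EI.
The prop prevents deflection at B: R_B = δ_0/δ_{BB} = 100030/914.7 = 109.4 kip.
Moment equilibrium about A: M_A = Σ(load moments about A) − R_B·L = 2040 − 109.4×14 = 508.9 kip·ft.

M_A = 508.9 kip·ft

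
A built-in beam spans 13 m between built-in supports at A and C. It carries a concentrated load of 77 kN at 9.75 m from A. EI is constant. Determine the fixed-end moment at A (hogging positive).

Release both end moments; the primary structure is a simply-supported span AC with redundants M_A and M_C.
On the primary (simply-supported) span, the end slopes from the loading are:
  at A: point load 77 at a = 9.75: Pab(L + b)/(6LEI) = 508.3/EI
  at C: point load 77 at a = 9.75: Pab(L + a)/(6LEI) = 711.6/EI
  θ_A0 = 508.3/EI,  θ_C0 = 711.6/EI
Flexibility coefficients: a unit moment at one end gives L/(3EI) there and L/(6EI) at the far end, so f₁₁ = f₂₂ = 4.333/EI and f₁₂ = f₂₁ = 2.167/EI.
Compatibility — zero rotation at each built-in end:
  4.333 M_A + 2.167 M_C = 508.3
  2.167 M_A + 4.333 M_C = 711.6
Solving the pair gives M_A = 46.92 kN·m and M_C = 140.8 kN·m (hogging).

M_A = 46.92 kN·m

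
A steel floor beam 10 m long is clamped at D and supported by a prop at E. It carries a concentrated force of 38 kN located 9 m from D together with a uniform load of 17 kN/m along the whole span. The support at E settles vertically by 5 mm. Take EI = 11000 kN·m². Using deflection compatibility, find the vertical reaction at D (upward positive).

Remove the prop at E; the released (primary) structure is a cantilever built in at D.
Deflection at E on the released cantilever, summing each load's contribution:
  point load 38 at a = 9: Pa²(3L − a)/(6EI) = 10773/EI
  UDL 17: wL⁴/(8EI) = 21250/EI
  δ_0 = 32023/EI
Flexibility coefficient — unit upward force at E: δ_{EE} = L³/(3EI) = 333.3/EI.
With EI = 11000 kN·m²: δ_0 = 2.9112 m and δ_{EE} = 0.030303 m/kN.
Compatibility — the beam at E must follow the support down by 0.005 m: δ_0 − R_E·δ_{EE} = 0.005, so R_E = (2.9112 − 0.005)/0.030303 = 95.9 kN.
Vertical equilibrium: R_D = ΣP − R_E = 208 − 95.9 = 112.1 kN.

R_D = 112.1 kN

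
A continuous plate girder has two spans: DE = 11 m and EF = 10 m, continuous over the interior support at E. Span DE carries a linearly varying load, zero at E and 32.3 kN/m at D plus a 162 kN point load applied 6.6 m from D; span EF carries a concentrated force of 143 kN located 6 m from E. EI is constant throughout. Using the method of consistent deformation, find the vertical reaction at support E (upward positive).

R_E = 292.5 kN

Release continuity at E by inserting a hinge; the redundant is the internal moment M_E. The primary structure is two simply-supported spans DE and EF.
End slopes at the hinge E, treating each span as simply supported:
  span DE: triangular load, peak 32.3: 7w₀L³/(360EI) = 835.9/EI
  span DE: point load 162 at a = 6.6: Pab(L + a)/(6LEI) = 1255/EI
  span EF: point load 143 at a = 6: Pab(L + b)/(6LEI) = 800.8/EI
  relative rotation θ_0 = (2090 + 800.8)/EI = 2891/EI
A unit hogging moment at E produces rotation L₁/(3EI) + L₂/(3EI) = 7/EI.
Slope continuity at E: θ_0 = M_E·7/EI, so M_E = 2891/7 = 413 kN·m (hogging).
Span DE, ΣM about D with M_E applied at E: R_E^{DE}·11 = 1721 + 413, so R_E^{DE} = 194 kN and R_D = 339.6 − 194 = 145.7 kN.
Span EF, ΣM about F: R_E^{EF}·10 = 572 + 413, so R_E^{EF} = 98.5 kN and R_F = 143 − 98.5 = 44.5 kN.
R_E = 194 + 98.5 = 292.5 kN.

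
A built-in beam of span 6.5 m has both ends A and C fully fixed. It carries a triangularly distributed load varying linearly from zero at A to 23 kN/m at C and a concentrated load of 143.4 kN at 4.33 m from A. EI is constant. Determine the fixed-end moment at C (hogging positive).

Release both end moments; the primary structure is a simply-supported span AC with redundants M_A and M_C.
End rotations of the released simple span under the applied load (×1/EI):
  at A: triangular load, peak 23: 7w₀L³/(360EI) = 122.8/EI
  at C: triangular load, peak 23: w₀L³/(45EI) = 140.4/EI
  at A: point load 143.4 at a = 4.33: Pab(L + b)/(6LEI) = 299.5/EI
  at C: point load 143.4 at a = 4.33: Pab(L + a)/(6LEI) = 374.2/EI
  θ_A0 = 422.4/EI,  θ_C0 = 514.5/EI
Flexibility coefficients: a unit moment at one end gives L/(3EI) there and L/(6EI) at the far end, so f₁₁ = f₂₂ = 2.167/EI and f₁₂ = f₂₁ = 1.083/EI.
Compatibility — zero rotation at each built-in end:
  2.167 M_A + 1.083 M_C = 422.4
  1.083 M_A + 2.167 M_C = 514.5
Solving the pair gives M_A = 101.6 kN·m and M_C = 186.7 kN·m (hogging).

M_C = 186.7 kN·m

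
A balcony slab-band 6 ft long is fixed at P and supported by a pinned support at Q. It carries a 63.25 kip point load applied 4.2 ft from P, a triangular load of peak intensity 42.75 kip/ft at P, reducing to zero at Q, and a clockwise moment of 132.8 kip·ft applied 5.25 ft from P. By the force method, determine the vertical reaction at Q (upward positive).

Release the roller at Q. Primary structure: cantilever fixed at P.
Primary-structure tip deflection at Q by superposition:
  point load 63.25 at a = 4.2: Pa²(3L − a)/(6EI) = 2566/EI
  triangular load, peak 42.75 at the fixed end: w₀L⁴/(30EI) = 1847/EI
  clockwise couple 132.8 at a = 5.25: M₀a(2L − a)/(2EI) = 2353/EI
  δ_0 = 6766/EI
Flexibility coefficient — unit upward force at Q: δ_{QQ} = L³/(3EI) = 72/EI.
Compatibility at Q: δ_0 − R_Q·δ_{QQ} = 0, so R_Q = 6766/72 = 93.97 kip.

R_Q = 93.97 kip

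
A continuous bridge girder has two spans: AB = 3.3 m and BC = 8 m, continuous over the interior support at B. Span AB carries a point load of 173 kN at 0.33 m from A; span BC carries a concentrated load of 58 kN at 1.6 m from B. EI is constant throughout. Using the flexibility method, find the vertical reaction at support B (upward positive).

R_B = 87.48 kN

Release continuity at B by inserting a hinge; the redundant is the internal moment M_B. The primary structure is two simply-supported spans AB and BC.
End slopes at the hinge B, treating each span as simply supported:
  span AB: point load 173 at a = 0.33: Pab(L + a)/(6LEI) = 31.09/EI
  span BC: point load 58 at a = 1.6: Pab(L + b)/(6LEI) = 178.2/EI
  relative rotation θ_0 = (31.09 + 178.2)/EI = 209.3/EI
A unit hogging moment at B produces rotation L₁/(3EI) + L₂/(3EI) = 3.767/EI.
Compatibility: M_B·(L₁+L₂)/(3EI) = θ_0, giving M_B = 55.56 kN·m (hogging).
Span AB, ΣM about A with M_B applied at B: R_B^{AB}·3.3 = 57.09 + 55.56, so R_B^{AB} = 34.14 kN and R_A = 173 − 34.14 = 138.9 kN.
Span BC, ΣM about C: R_B^{BC}·8 = 371.2 + 55.56, so R_B^{BC} = 53.34 kN and R_C = 58 − 53.34 = 4.655 kN.
R_B = 34.14 + 53.34 = 87.48 kN.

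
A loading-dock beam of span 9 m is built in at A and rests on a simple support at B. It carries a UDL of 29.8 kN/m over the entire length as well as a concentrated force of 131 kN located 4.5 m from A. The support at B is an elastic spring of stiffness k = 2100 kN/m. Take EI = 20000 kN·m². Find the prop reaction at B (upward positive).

Choose R_B as the redundant. The primary structure is the cantilever fixed at A.
Primary-structure tip deflection at B by superposition:
  UDL 29.8: wL⁴/(8EI) = 24440/EI
  point load 131 at a = 4.5: Pa²(3L − a)/(6EI) = 9948/EI
  δ_0 = 34388/EI
Tip deflection under a unit load at B: L³/(3EI) = 243/EI.
With EI = 20000 kN·m²: δ_0 = 1.7194 m and δ_{BB} = 0.01215 m/kN.
Compatibility — the spring shortens by R_B/k under the reaction it provides: δ_0 − R_B·δ_{BB} = R_B/k. With 1/k = 0.000476 m/kN, R_B = δ_0 / (δ_{BB} + 1/k) = 1.7194 / (0.01215 + 0.000476) = 136.2 kN.

R_B = 136.2 kN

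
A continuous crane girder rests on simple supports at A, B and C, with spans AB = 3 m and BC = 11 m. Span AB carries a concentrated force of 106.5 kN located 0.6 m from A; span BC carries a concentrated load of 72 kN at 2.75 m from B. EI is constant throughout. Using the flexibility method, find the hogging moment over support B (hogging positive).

M_B = 108.7 kN·m

Release continuity at B by inserting a hinge; the redundant is the internal moment M_B. The primary structure is two simply-supported spans AB and BC.
Discontinuity in slope at B on the released structure — sum the simple-span end rotations:
  span AB: point load 106.5 at a = 0.6: Pab(L + a)/(6LEI) = 30.67/EI
  span BC: point load 72 at a = 2.75: Pab(L + b)/(6LEI) = 476.4/EI
  relative rotation θ_0 = (30.67 + 476.4)/EI = 507.1/EI
A unit hogging moment at B produces rotation L₁/(3EI) + L₂/(3EI) = 4.667/EI.
Slope continuity at B: θ_0 = M_B·4.667/EI, so M_B = 507.1/4.667 = 108.7 kN·m (hogging).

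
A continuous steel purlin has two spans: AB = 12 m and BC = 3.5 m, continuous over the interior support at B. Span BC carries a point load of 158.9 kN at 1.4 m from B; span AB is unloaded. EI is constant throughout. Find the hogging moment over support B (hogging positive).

Release continuity at B by inserting a hinge; the redundant is the internal moment M_B. The primary structure is two simply-supported spans AB and BC.
Rotations at B on the released spans (each span's end-slope, ×1/EI):
  span BC: point load 158.9 at a = 1.4: Pab(L + b)/(6LEI) = 124.6/EI
  relative rotation θ_0 = (0 + 124.6)/EI = 124.6/EI
A unit hogging moment at B produces rotation L₁/(3EI) + L₂/(3EI) = 5.167/EI.
Compatibility: M_B·(L₁+L₂)/(3EI) = θ_0, giving M_B = 24.11 kN·m (hogging).

M_B = 24.11 kN·m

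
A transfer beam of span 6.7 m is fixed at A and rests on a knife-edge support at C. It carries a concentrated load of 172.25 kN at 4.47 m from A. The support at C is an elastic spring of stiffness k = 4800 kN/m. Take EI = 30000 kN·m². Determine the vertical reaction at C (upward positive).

Release the roller at C. Primary structure: cantilever fixed at A.
Primary-structure tip deflection at C by superposition:
  point load 172.25 at a = 4.47: Pa²(3L − a)/(6EI) = 8966/EI
Tip deflection under a unit load at C: L³/(3EI) = 100.3/EI.
With EI = 30000 kN·m²: δ_0 = 0.29886 m and δ_{CC} = 0.003342 m/kN.
Compatibility — the spring shortens by R_C/k under the reaction it provides: δ_0 − R_C·δ_{CC} = R_C/k. With 1/k = 0.000208 m/kN, R_C = δ_0 / (δ_{CC} + 1/k) = 0.29886 / (0.003342 + 0.000208) = 84.18 kN.

R_C = 84.18 kN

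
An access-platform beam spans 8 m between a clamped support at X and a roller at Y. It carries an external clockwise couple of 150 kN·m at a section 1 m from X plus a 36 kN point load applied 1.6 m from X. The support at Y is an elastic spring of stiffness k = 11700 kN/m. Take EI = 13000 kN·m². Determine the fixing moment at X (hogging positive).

Take the reaction at Y as the redundant and release it; the primary structure is a cantilever fixed at X.
Free-end deflection of the primary structure under the applied loading (downward +):
  clockwise couple 150 at a = 1: M₀a(2L − a)/(2EI) = 1125/EI
  point load 36 at a = 1.6: Pa²(3L − a)/(6EI) = 344.1/EI
  δ_0 = 1469/EI
Flexibility coefficient — unit upward force at Y: δ_{YY} = L³/(3EI) = 170.7/EI.
With EI = 13000 kN·m²: δ_0 = 0.113 m and δ_{YY} = 0.013128 m/kN.
Compatibility — the spring shortens by R_Y/k under the reaction it provides: δ_0 − R_Y·δ_{YY} = R_Y/k. With 1/k = 0.000085 m/kN, R_Y = δ_0 / (δ_{YY} + 1/k) = 0.113 / (0.013128 + 0.000085) = 8.552 kN.
Moment equilibrium about X: M_X = Σ(load moments about X) − R_Y·L = 207.6 − 8.552×8 = 139.2 kN·m.

M_X = 139.2 kN·m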